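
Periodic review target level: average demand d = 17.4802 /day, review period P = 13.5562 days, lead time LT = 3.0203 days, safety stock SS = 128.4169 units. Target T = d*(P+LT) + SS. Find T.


P + LT = 16.5765
d*(P+LT) = 17.4802 * 16.5765 = 289.7605
T = 289.7605 + 128.4169 = 418.1774

418.1774 units


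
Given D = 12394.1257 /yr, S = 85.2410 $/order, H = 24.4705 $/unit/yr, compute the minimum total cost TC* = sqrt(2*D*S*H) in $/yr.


2*D*S*H = 51705562.9984
TC* = sqrt(51705562.9984) = 7190.6580

7190.6580 $/yr


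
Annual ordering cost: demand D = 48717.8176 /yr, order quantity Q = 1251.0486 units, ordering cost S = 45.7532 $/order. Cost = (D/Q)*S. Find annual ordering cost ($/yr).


Number of orders = D/Q = 38.9416
Cost = 38.9416 * 45.7532 = 1781.7022

1781.7022 $/yr


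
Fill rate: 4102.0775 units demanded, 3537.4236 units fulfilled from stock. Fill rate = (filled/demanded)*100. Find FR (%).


FR = 3537.4236 / 4102.0775 * 100 = 86.2349

86.2349%


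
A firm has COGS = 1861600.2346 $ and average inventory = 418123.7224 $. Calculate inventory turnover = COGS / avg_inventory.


Turnover = 1861600.2346 / 418123.7224 = 4.4523

4.4523


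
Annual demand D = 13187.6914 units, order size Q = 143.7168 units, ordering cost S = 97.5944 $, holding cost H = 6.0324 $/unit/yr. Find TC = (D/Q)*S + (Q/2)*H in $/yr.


Ordering cost = D*S/Q = 8955.4236
Holding cost = Q*H/2 = 433.4786
TC = 8955.4236 + 433.4786 = 9388.9023

9388.9023 $/yr


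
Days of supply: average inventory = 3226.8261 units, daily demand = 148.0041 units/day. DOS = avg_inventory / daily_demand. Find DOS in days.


DOS = 3226.8261 / 148.0041 = 21.8023

21.8023 days


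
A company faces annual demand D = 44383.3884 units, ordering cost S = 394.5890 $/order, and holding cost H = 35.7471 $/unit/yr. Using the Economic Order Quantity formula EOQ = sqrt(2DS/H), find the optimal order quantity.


2*D*S = 2 * 44383.3884 * 394.5890 = 35026393.6907
2*D*S/H = 979838.7475
EOQ = sqrt(979838.7475) = 989.8680

989.8680 units


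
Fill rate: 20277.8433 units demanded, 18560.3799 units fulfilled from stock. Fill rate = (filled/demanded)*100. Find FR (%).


FR = 18560.3799 / 20277.8433 * 100 = 91.5303

91.5303%


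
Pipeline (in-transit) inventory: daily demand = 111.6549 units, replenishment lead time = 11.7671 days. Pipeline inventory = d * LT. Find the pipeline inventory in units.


Pipeline = 111.6549 * 11.7671 = 1313.8544

1313.8544 units


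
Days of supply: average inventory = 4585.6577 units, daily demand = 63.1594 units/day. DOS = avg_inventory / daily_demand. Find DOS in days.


DOS = 4585.6577 / 63.1594 = 72.6045

72.6045 days


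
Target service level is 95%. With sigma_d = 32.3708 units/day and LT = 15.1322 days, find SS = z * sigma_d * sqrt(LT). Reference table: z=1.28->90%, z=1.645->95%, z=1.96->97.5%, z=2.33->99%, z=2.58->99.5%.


From the table, SL = 95% corresponds to z = 1.645
sqrt(LT) = sqrt(15.1322) = 3.8900
SS = 1.645 * 32.3708 * 3.8900 = 207.1431

207.1431 units


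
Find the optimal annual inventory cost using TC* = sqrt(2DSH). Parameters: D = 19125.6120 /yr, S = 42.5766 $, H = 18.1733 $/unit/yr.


2*D*S*H = 29597164.7518
TC* = sqrt(29597164.7518) = 5440.3276

5440.3276 $/yr


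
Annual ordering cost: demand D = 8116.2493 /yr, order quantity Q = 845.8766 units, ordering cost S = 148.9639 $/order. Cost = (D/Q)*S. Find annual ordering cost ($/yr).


Number of orders = D/Q = 9.5951
Cost = 9.5951 * 148.9639 = 1429.3198

1429.3198 $/yr


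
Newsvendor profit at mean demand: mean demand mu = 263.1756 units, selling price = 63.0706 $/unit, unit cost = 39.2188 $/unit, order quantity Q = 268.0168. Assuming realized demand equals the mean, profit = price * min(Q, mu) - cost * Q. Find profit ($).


Sales at mu = min(268.0168, 263.1756) = 263.1756
Revenue = 63.0706 * 263.1756 = 16598.6430
Total cost = 39.2188 * 268.0168 = 10511.2973
Profit = 16598.6430 - 10511.2973 = 6087.3457

6087.3457 $


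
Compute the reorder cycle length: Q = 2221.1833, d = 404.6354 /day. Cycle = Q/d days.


Cycle = 2221.1833 / 404.6354 = 5.4893

5.4893 days


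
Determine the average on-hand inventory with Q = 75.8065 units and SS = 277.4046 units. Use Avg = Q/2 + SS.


Q/2 = 37.9032
Avg = 37.9032 + 277.4046 = 315.3079

315.3079 units


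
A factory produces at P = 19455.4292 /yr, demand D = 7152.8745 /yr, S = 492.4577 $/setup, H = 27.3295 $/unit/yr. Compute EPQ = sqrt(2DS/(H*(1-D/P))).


1 - D/P = 1 - 0.3677 = 0.6323
H*(1-D/P) = 17.2817
2DS = 7044976.2493
EPQ = sqrt(407655.5491) = 638.4791

638.4791 units


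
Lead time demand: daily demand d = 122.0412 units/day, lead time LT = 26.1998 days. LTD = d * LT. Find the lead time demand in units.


LTD = 122.0412 * 26.1998 = 3197.4550

3197.4550 units


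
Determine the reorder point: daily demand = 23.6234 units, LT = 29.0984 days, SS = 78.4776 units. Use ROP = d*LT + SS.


d*LT = 23.6234 * 29.0984 = 687.4031
ROP = 687.4031 + 78.4776 = 765.8807

765.8807 units


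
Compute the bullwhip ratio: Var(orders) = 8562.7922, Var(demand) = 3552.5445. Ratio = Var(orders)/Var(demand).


BW = 8562.7922 / 3552.5445 = 2.4103

2.4103


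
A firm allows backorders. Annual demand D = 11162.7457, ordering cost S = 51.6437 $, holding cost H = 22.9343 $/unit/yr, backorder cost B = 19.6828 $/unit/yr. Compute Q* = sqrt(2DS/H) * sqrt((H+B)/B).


sqrt(2DS/H) = 224.2159
sqrt((H+B)/B) = 1.4715
Q* = 224.2159 * 1.4715 = 329.9248

329.9248 units


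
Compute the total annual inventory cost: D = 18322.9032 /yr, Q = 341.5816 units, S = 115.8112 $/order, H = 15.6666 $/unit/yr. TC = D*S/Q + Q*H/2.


Ordering cost = D*S/Q = 6212.2708
Holding cost = Q*H/2 = 2675.7111
TC = 6212.2708 + 2675.7111 = 8887.9820

8887.9820 $/yr


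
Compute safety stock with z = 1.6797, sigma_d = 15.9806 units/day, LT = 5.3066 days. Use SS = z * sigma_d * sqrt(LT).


sqrt(LT) = sqrt(5.3066) = 2.3036
SS = 1.6797 * 15.9806 * 2.3036 = 61.8348

61.8348 units


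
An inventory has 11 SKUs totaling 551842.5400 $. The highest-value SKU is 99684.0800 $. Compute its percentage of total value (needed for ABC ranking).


Top item = 99684.0800
Total = 551842.5400
Percentage = 99684.0800 / 551842.5400 * 100 = 18.0639

18.0639%


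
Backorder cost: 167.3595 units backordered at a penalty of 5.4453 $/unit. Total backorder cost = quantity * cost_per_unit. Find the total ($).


Total = 167.3595 * 5.4453 = 911.3227

911.3227 $


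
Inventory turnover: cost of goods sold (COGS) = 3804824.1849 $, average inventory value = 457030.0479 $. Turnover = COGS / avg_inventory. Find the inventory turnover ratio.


Turnover = 3804824.1849 / 457030.0479 = 8.3251

8.3251


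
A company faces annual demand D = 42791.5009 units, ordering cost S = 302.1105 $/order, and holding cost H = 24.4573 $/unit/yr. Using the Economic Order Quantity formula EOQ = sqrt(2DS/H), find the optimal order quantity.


2*D*S = 2 * 42791.5009 * 302.1105 = 25855523.4653
2*D*S/H = 1057169.9846
EOQ = sqrt(1057169.9846) = 1028.1877

1028.1877 units


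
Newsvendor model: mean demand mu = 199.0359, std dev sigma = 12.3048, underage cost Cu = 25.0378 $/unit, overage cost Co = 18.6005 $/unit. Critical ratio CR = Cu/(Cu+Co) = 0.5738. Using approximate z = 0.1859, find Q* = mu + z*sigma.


CR = Cu/(Cu+Co) = 25.0378/(25.0378+18.6005) = 0.5738
z = 0.1859
Q* = 199.0359 + 0.1859 * 12.3048 = 201.3234

201.3234 units


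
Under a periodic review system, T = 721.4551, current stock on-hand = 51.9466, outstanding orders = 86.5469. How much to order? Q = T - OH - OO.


Inventory position = OH + OO = 51.9466 + 86.5469 = 138.4935
Q = 721.4551 - 138.4935 = 582.9616

582.9616 units


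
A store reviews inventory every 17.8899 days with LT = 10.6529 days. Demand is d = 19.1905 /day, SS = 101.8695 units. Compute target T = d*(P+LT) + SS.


P + LT = 28.5428
d*(P+LT) = 19.1905 * 28.5428 = 547.7506
T = 547.7506 + 101.8695 = 649.6201

649.6201 units


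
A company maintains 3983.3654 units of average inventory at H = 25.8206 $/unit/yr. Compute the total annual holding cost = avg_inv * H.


Cost = 3983.3654 * 25.8206 = 102852.8846

102852.8846 $/yr


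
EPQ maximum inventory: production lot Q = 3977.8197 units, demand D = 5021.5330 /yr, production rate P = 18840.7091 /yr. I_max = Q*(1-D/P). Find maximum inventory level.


D/P = 0.2665
1 - D/P = 0.7335
I_max = 3977.8197 * 0.7335 = 2917.6286

2917.6286 units


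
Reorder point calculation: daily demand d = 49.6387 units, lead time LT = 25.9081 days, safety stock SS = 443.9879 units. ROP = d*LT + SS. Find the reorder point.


d*LT = 49.6387 * 25.9081 = 1286.0444
ROP = 1286.0444 + 443.9879 = 1730.0323

1730.0323 units


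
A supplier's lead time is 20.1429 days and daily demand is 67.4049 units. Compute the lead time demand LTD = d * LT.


LTD = 67.4049 * 20.1429 = 1357.7302

1357.7302 units


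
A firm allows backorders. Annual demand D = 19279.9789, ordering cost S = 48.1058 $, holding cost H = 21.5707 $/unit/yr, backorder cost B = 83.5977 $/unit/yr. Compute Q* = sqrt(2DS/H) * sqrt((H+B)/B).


sqrt(2DS/H) = 293.2479
sqrt((H+B)/B) = 1.1216
Q* = 293.2479 * 1.1216 = 328.9125

328.9125 units


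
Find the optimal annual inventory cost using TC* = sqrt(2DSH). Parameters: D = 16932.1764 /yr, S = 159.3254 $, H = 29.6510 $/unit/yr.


2*D*S*H = 159980534.0751
TC* = sqrt(159980534.0751) = 12648.3412

12648.3412 $/yr


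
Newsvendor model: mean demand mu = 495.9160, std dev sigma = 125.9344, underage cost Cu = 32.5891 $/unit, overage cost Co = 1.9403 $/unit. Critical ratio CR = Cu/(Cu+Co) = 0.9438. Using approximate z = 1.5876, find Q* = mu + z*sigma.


CR = Cu/(Cu+Co) = 32.5891/(32.5891+1.9403) = 0.9438
z = 1.5876
Q* = 495.9160 + 1.5876 * 125.9344 = 695.8495

695.8495 units


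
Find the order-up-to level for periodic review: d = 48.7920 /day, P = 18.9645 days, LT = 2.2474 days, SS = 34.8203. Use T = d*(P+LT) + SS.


P + LT = 21.2119
d*(P+LT) = 48.7920 * 21.2119 = 1034.9710
T = 1034.9710 + 34.8203 = 1069.7913

1069.7913 units


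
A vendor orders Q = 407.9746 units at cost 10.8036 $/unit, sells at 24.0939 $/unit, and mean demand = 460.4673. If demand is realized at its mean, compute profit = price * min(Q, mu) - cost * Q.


Sales at mu = min(407.9746, 460.4673) = 407.9746
Revenue = 24.0939 * 407.9746 = 9829.6992
Total cost = 10.8036 * 407.9746 = 4407.5944
Profit = 9829.6992 - 4407.5944 = 5422.1048

5422.1048 $


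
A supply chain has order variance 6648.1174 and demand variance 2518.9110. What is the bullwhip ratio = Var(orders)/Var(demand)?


BW = 6648.1174 / 2518.9110 = 2.6393

2.6393


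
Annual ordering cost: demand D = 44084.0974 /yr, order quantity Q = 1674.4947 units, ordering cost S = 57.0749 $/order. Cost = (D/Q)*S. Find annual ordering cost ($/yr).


Number of orders = D/Q = 26.3268
Cost = 26.3268 * 57.0749 = 1502.5998

1502.5998 $/yr


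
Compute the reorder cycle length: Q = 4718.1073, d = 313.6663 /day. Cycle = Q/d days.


Cycle = 4718.1073 / 313.6663 = 15.0418

15.0418 days


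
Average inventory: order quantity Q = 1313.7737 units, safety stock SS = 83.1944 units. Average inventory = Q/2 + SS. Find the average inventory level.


Q/2 = 656.8868
Avg = 656.8868 + 83.1944 = 740.0812

740.0812 units


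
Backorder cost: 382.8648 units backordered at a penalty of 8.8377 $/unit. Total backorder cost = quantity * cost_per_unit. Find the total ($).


Total = 382.8648 * 8.8377 = 3383.6442

3383.6442 $


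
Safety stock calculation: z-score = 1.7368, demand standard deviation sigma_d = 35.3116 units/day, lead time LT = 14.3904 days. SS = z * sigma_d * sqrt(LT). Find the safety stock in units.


sqrt(LT) = sqrt(14.3904) = 3.7935
SS = 1.7368 * 35.3116 * 3.7935 = 232.6503

232.6503 units


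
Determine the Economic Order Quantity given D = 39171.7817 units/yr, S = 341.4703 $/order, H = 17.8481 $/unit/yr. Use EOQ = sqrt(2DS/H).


2*D*S = 2 * 39171.7817 * 341.4703 = 26752000.0973
2*D*S/H = 1498871.0337
EOQ = sqrt(1498871.0337) = 1224.2839

1224.2839 units


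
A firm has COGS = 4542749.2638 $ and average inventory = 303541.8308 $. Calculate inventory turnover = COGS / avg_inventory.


Turnover = 4542749.2638 / 303541.8308 = 14.9658

14.9658


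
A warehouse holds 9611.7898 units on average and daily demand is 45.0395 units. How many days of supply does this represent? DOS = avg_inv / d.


DOS = 9611.7898 / 45.0395 = 213.4080

213.4080 days


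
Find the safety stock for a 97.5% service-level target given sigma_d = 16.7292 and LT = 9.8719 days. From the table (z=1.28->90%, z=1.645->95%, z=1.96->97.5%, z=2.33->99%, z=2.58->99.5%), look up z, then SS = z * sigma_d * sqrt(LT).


From the table, SL = 97.5% corresponds to z = 1.96
sqrt(LT) = sqrt(9.8719) = 3.1420
SS = 1.96 * 16.7292 * 3.1420 = 103.0224

103.0224 units


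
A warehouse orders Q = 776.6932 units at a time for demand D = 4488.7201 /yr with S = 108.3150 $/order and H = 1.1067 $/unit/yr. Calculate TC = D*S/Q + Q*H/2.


Ordering cost = D*S/Q = 625.9817
Holding cost = Q*H/2 = 429.7832
TC = 625.9817 + 429.7832 = 1055.7649

1055.7649 $/yr


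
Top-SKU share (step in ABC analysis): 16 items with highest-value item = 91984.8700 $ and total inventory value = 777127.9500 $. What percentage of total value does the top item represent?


Top item = 91984.8700
Total = 777127.9500
Percentage = 91984.8700 / 777127.9500 * 100 = 11.8365

11.8365%


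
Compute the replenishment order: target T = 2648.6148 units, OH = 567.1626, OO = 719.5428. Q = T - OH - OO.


Inventory position = OH + OO = 567.1626 + 719.5428 = 1286.7054
Q = 2648.6148 - 1286.7054 = 1361.9094

1361.9094 units


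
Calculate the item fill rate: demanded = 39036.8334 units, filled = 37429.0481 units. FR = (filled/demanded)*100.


FR = 37429.0481 / 39036.8334 * 100 = 95.8814

95.8814%


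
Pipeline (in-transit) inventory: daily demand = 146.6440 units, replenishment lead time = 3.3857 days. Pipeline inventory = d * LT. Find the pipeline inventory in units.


Pipeline = 146.6440 * 3.3857 = 496.4926

496.4926 units


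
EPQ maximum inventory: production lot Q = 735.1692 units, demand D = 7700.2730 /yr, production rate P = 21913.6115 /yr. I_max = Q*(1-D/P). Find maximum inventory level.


D/P = 0.3514
1 - D/P = 0.6486
I_max = 735.1692 * 0.6486 = 476.8364

476.8364 units


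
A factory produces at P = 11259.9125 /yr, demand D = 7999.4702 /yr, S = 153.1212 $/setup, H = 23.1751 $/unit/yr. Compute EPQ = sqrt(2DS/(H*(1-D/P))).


1 - D/P = 1 - 0.7104 = 0.2896
H*(1-D/P) = 6.7106
2DS = 2449776.9528
EPQ = sqrt(365059.3065) = 604.2014

604.2014 units


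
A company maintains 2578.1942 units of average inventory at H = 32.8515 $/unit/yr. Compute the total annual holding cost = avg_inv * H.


Cost = 2578.1942 * 32.8515 = 84697.5468

84697.5468 $/yr


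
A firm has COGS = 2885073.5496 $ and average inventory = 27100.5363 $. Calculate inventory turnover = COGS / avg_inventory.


Turnover = 2885073.5496 / 27100.5363 = 106.4582

106.4582


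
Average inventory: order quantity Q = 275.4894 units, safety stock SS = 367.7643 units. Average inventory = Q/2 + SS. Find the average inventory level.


Q/2 = 137.7447
Avg = 137.7447 + 367.7643 = 505.5090

505.5090 units


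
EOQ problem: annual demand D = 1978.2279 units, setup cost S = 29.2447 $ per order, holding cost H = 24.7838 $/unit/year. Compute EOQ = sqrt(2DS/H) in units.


2*D*S = 2 * 1978.2279 * 29.2447 = 115705.3629
2*D*S/H = 4668.5885
EOQ = sqrt(4668.5885) = 68.3271

68.3271 units


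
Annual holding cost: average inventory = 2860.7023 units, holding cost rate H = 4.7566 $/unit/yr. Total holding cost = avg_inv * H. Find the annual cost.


Cost = 2860.7023 * 4.7566 = 13607.2166

13607.2166 $/yr


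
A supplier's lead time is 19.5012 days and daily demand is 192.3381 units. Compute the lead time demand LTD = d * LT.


LTD = 192.3381 * 19.5012 = 3750.8238

3750.8238 units


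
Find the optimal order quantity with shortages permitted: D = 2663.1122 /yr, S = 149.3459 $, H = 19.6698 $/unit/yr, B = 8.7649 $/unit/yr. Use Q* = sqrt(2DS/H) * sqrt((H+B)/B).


sqrt(2DS/H) = 201.0974
sqrt((H+B)/B) = 1.8012
Q* = 201.0974 * 1.8012 = 362.2073

362.2073 units


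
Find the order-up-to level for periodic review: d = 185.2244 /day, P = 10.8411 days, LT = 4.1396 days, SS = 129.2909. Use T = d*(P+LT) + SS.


P + LT = 14.9807
d*(P+LT) = 185.2244 * 14.9807 = 2774.7912
T = 2774.7912 + 129.2909 = 2904.0821

2904.0821 units


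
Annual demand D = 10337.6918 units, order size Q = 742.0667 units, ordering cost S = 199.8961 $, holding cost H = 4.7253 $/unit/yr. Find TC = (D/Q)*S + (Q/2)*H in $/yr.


Ordering cost = D*S/Q = 2784.7420
Holding cost = Q*H/2 = 1753.2439
TC = 2784.7420 + 1753.2439 = 4537.9858

4537.9858 $/yr


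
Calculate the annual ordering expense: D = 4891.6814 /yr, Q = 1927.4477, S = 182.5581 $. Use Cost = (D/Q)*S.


Number of orders = D/Q = 2.5379
Cost = 2.5379 * 182.5581 = 463.3153

463.3153 $/yr


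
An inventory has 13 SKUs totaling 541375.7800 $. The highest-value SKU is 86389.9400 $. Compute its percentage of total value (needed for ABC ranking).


Top item = 86389.9400
Total = 541375.7800
Percentage = 86389.9400 / 541375.7800 * 100 = 15.9575

15.9575%


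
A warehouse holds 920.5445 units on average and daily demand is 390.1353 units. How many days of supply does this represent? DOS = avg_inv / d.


DOS = 920.5445 / 390.1353 = 2.3596

2.3596 days


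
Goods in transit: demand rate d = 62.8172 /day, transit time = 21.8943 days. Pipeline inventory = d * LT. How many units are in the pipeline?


Pipeline = 62.8172 * 21.8943 = 1375.3386

1375.3386 units


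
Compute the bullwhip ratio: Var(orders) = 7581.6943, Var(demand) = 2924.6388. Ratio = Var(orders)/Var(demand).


BW = 7581.6943 / 2924.6388 = 2.5924

2.5924


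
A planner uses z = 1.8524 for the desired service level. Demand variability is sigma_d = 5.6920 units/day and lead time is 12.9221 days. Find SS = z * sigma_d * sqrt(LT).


sqrt(LT) = sqrt(12.9221) = 3.5947
SS = 1.8524 * 5.6920 * 3.5947 = 37.9024

37.9024 units


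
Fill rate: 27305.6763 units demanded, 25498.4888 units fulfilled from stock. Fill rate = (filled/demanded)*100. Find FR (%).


FR = 25498.4888 / 27305.6763 * 100 = 93.3816

93.3816%


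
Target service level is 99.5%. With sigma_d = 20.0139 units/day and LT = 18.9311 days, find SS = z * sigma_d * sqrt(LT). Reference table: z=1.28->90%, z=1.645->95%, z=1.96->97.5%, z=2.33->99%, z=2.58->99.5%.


From the table, SL = 99.5% corresponds to z = 2.58
sqrt(LT) = sqrt(18.9311) = 4.3510
SS = 2.58 * 20.0139 * 4.3510 = 224.6670

224.6670 units


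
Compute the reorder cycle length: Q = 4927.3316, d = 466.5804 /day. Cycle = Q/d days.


Cycle = 4927.3316 / 466.5804 = 10.5605

10.5605 days


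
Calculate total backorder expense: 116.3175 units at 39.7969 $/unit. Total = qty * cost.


Total = 116.3175 * 39.7969 = 4629.0759

4629.0759 $


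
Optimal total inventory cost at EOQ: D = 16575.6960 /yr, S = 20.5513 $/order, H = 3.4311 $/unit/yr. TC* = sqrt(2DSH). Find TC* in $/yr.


2*D*S*H = 2337622.8489
TC* = sqrt(2337622.8489) = 1528.9287

1528.9287 $/yr


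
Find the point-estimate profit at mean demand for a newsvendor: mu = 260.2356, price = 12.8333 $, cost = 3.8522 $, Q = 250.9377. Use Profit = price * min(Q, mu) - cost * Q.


Sales at mu = min(250.9377, 260.2356) = 250.9377
Revenue = 12.8333 * 250.9377 = 3220.3588
Total cost = 3.8522 * 250.9377 = 966.6622
Profit = 3220.3588 - 966.6622 = 2253.6966

2253.6966 $


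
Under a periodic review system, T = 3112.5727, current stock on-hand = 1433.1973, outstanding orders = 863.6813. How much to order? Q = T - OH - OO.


Inventory position = OH + OO = 1433.1973 + 863.6813 = 2296.8786
Q = 3112.5727 - 2296.8786 = 815.6941

815.6941 units


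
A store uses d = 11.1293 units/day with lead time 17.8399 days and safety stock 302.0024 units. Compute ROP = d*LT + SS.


d*LT = 11.1293 * 17.8399 = 198.5456
ROP = 198.5456 + 302.0024 = 500.5480

500.5480 units


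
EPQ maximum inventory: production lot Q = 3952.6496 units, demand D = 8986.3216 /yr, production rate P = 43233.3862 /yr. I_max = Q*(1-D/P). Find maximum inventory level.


D/P = 0.2079
1 - D/P = 0.7921
I_max = 3952.6496 * 0.7921 = 3131.0674

3131.0674 units


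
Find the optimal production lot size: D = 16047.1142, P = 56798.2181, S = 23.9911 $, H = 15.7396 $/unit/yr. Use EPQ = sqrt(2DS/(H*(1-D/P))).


1 - D/P = 1 - 0.2825 = 0.7175
H*(1-D/P) = 11.2927
2DS = 769975.8430
EPQ = sqrt(68183.4139) = 261.1195

261.1195 units


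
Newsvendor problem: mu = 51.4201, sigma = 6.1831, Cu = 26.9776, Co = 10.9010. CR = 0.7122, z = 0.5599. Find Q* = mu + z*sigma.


CR = Cu/(Cu+Co) = 26.9776/(26.9776+10.9010) = 0.7122
z = 0.5599
Q* = 51.4201 + 0.5599 * 6.1831 = 54.8820

54.8820 units


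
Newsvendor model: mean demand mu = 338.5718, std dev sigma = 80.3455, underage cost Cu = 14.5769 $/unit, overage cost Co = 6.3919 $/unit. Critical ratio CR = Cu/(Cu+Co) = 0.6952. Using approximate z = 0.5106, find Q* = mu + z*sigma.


CR = Cu/(Cu+Co) = 14.5769/(14.5769+6.3919) = 0.6952
z = 0.5106
Q* = 338.5718 + 0.5106 * 80.3455 = 379.5962

379.5962 units


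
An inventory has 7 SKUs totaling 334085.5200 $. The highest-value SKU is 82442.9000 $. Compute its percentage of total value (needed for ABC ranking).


Top item = 82442.9000
Total = 334085.5200
Percentage = 82442.9000 / 334085.5200 * 100 = 24.6772

24.6772%


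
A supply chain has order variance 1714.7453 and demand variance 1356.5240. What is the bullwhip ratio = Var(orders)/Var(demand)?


BW = 1714.7453 / 1356.5240 = 1.2641

1.2641


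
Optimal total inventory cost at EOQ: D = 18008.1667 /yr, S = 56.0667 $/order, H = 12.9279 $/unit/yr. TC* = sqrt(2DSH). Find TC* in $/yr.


2*D*S*H = 26105527.7251
TC* = sqrt(26105527.7251) = 5109.3569

5109.3569 $/yr


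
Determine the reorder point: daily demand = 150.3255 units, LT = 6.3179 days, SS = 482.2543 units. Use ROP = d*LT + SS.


d*LT = 150.3255 * 6.3179 = 949.7415
ROP = 949.7415 + 482.2543 = 1431.9958

1431.9958 units


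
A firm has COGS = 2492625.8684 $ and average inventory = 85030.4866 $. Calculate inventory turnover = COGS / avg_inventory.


Turnover = 2492625.8684 / 85030.4866 = 29.3145

29.3145


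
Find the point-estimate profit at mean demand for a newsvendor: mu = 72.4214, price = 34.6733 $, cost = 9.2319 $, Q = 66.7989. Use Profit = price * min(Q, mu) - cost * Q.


Sales at mu = min(66.7989, 72.4214) = 66.7989
Revenue = 34.6733 * 66.7989 = 2316.1383
Total cost = 9.2319 * 66.7989 = 616.6808
Profit = 2316.1383 - 616.6808 = 1699.4575

1699.4575 $


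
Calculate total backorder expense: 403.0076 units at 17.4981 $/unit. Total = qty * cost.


Total = 403.0076 * 17.4981 = 7051.8673

7051.8673 $


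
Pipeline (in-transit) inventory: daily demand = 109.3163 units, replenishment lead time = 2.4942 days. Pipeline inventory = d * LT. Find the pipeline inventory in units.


Pipeline = 109.3163 * 2.4942 = 272.6567

272.6567 units


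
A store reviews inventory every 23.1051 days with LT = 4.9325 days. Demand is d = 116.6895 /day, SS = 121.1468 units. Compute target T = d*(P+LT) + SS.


P + LT = 28.0376
d*(P+LT) = 116.6895 * 28.0376 = 3271.6935
T = 3271.6935 + 121.1468 = 3392.8403

3392.8403 units


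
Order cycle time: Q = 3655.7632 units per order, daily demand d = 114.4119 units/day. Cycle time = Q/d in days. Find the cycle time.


Cycle = 3655.7632 / 114.4119 = 31.9526

31.9526 days


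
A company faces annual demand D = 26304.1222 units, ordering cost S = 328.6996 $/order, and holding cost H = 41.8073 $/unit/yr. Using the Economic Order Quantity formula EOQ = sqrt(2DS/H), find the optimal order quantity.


2*D*S = 2 * 26304.1222 * 328.6996 = 17292308.8910
2*D*S/H = 413619.3653
EOQ = sqrt(413619.3653) = 643.1325

643.1325 units


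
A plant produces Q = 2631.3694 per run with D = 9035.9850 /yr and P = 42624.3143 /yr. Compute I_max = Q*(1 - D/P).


D/P = 0.2120
1 - D/P = 0.7880
I_max = 2631.3694 * 0.7880 = 2073.5419

2073.5419 units


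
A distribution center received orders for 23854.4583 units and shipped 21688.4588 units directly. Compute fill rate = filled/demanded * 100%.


FR = 21688.4588 / 23854.4583 * 100 = 90.9199

90.9199%


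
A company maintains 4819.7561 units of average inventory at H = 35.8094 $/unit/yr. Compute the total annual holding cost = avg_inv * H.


Cost = 4819.7561 * 35.8094 = 172592.5741

172592.5741 $/yr


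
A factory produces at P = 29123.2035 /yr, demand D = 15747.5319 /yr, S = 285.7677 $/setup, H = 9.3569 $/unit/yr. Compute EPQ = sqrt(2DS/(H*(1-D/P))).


1 - D/P = 1 - 0.5407 = 0.4593
H*(1-D/P) = 4.2974
2DS = 9000271.9435
EPQ = sqrt(2094340.0184) = 1447.1835

1447.1835 units


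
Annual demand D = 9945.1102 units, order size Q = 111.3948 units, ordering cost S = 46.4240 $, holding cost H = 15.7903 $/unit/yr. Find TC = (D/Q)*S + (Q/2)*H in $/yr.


Ordering cost = D*S/Q = 4144.6441
Holding cost = Q*H/2 = 879.4787
TC = 4144.6441 + 879.4787 = 5024.1227

5024.1227 $/yr


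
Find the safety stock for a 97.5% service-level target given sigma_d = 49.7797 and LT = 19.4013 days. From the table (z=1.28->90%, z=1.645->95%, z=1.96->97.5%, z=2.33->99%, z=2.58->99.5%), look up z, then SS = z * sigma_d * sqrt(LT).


From the table, SL = 97.5% corresponds to z = 1.96
sqrt(LT) = sqrt(19.4013) = 4.4047
SS = 1.96 * 49.7797 * 4.4047 = 429.7578

429.7578 units


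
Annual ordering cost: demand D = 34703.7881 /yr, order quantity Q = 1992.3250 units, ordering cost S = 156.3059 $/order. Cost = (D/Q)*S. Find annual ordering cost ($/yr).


Number of orders = D/Q = 17.4187
Cost = 17.4187 * 156.3059 = 2722.6516

2722.6516 $/yr


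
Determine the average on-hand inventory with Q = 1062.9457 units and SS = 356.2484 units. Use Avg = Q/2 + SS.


Q/2 = 531.4728
Avg = 531.4728 + 356.2484 = 887.7213

887.7213 units


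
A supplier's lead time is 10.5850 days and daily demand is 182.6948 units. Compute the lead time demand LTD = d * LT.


LTD = 182.6948 * 10.5850 = 1933.8245

1933.8245 units


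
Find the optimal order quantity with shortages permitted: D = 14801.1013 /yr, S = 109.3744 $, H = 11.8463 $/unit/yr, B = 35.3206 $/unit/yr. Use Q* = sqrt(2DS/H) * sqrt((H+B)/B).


sqrt(2DS/H) = 522.7915
sqrt((H+B)/B) = 1.1556
Q* = 522.7915 * 1.1556 = 604.1338

604.1338 units


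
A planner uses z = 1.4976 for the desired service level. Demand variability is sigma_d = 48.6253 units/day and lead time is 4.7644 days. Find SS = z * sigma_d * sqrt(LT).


sqrt(LT) = sqrt(4.7644) = 2.1828
SS = 1.4976 * 48.6253 * 2.1828 = 158.9506

158.9506 units


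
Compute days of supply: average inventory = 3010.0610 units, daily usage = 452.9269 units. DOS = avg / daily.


DOS = 3010.0610 / 452.9269 = 6.6458

6.6458 days


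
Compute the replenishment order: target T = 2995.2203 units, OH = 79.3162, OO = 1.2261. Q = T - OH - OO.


Inventory position = OH + OO = 79.3162 + 1.2261 = 80.5423
Q = 2995.2203 - 80.5423 = 2914.6780

2914.6780 units


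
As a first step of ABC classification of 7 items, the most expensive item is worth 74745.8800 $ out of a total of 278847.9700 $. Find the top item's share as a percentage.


Top item = 74745.8800
Total = 278847.9700
Percentage = 74745.8800 / 278847.9700 * 100 = 26.8052

26.8052%


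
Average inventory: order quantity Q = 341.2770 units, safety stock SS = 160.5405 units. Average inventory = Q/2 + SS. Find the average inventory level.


Q/2 = 170.6385
Avg = 170.6385 + 160.5405 = 331.1790

331.1790 units


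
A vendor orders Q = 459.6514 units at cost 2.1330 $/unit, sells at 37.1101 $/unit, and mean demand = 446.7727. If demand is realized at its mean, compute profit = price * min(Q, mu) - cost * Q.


Sales at mu = min(459.6514, 446.7727) = 446.7727
Revenue = 37.1101 * 446.7727 = 16579.7796
Total cost = 2.1330 * 459.6514 = 980.4364
Profit = 16579.7796 - 980.4364 = 15599.3431

15599.3431 $


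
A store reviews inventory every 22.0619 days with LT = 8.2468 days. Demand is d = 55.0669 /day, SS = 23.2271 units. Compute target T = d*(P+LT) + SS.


P + LT = 30.3087
d*(P+LT) = 55.0669 * 30.3087 = 1669.0062
T = 1669.0062 + 23.2271 = 1692.2333

1692.2333 units


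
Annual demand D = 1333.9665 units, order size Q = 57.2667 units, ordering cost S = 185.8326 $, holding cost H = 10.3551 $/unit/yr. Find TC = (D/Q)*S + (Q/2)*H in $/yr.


Ordering cost = D*S/Q = 4328.7716
Holding cost = Q*H/2 = 296.5012
TC = 4328.7716 + 296.5012 = 4625.2728

4625.2728 $/yr


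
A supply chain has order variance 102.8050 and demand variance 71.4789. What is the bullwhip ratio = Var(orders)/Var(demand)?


BW = 102.8050 / 71.4789 = 1.4383

1.4383


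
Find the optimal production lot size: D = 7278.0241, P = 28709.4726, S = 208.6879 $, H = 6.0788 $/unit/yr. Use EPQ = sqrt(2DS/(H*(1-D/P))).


1 - D/P = 1 - 0.2535 = 0.7465
H*(1-D/P) = 4.5378
2DS = 3037671.1312
EPQ = sqrt(669416.7709) = 818.1789

818.1789 units


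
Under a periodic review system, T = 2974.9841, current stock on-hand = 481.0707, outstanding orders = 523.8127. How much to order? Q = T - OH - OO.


Inventory position = OH + OO = 481.0707 + 523.8127 = 1004.8834
Q = 2974.9841 - 1004.8834 = 1970.1007

1970.1007 units


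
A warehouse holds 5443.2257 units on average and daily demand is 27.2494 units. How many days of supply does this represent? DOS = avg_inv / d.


DOS = 5443.2257 / 27.2494 = 199.7558

199.7558 days


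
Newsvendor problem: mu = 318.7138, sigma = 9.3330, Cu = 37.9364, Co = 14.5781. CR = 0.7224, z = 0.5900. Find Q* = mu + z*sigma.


CR = Cu/(Cu+Co) = 37.9364/(37.9364+14.5781) = 0.7224
z = 0.5900
Q* = 318.7138 + 0.5900 * 9.3330 = 324.2203

324.2203 units


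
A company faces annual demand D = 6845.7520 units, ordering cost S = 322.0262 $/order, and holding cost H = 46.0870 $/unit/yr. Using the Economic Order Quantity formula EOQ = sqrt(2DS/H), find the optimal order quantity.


2*D*S = 2 * 6845.7520 * 322.0262 = 4409023.0054
2*D*S/H = 95667.3901
EOQ = sqrt(95667.3901) = 309.3015

309.3015 units


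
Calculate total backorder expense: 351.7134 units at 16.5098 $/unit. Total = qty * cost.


Total = 351.7134 * 16.5098 = 5806.7179

5806.7179 $


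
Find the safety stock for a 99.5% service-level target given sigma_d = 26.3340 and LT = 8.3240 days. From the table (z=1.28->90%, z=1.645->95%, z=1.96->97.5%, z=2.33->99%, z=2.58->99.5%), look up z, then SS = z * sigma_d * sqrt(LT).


From the table, SL = 99.5% corresponds to z = 2.58
sqrt(LT) = sqrt(8.3240) = 2.8851
SS = 2.58 * 26.3340 * 2.8851 = 196.0210

196.0210 units


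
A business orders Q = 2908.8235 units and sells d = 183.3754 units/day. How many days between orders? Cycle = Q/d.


Cycle = 2908.8235 / 183.3754 = 15.8627

15.8627 days


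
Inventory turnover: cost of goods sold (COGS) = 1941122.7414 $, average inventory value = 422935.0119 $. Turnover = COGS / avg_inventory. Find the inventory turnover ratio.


Turnover = 1941122.7414 / 422935.0119 = 4.5896

4.5896


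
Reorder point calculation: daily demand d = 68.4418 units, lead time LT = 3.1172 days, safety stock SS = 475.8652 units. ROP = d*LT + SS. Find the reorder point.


d*LT = 68.4418 * 3.1172 = 213.3468
ROP = 213.3468 + 475.8652 = 689.2120

689.2120 units


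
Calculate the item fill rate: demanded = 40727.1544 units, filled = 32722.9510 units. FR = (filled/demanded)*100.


FR = 32722.9510 / 40727.1544 * 100 = 80.3468

80.3468%


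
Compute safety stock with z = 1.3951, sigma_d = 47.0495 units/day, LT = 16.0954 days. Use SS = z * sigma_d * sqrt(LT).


sqrt(LT) = sqrt(16.0954) = 4.0119
SS = 1.3951 * 47.0495 * 4.0119 = 263.3366

263.3366 units


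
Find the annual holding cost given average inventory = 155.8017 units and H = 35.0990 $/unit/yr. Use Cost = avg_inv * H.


Cost = 155.8017 * 35.0990 = 5468.4839

5468.4839 $/yr


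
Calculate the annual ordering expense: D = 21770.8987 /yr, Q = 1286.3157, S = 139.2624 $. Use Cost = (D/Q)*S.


Number of orders = D/Q = 16.9250
Cost = 16.9250 * 139.2624 = 2357.0167

2357.0167 $/yr


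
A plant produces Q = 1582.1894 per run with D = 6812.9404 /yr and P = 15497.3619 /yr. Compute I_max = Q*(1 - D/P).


D/P = 0.4396
1 - D/P = 0.5604
I_max = 1582.1894 * 0.5604 = 886.6283

886.6283 units


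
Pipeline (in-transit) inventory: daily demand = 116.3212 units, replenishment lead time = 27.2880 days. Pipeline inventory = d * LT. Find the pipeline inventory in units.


Pipeline = 116.3212 * 27.2880 = 3174.1729

3174.1729 units


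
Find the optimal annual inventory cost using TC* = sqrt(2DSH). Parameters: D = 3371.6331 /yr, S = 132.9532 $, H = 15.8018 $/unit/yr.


2*D*S*H = 14166927.1218
TC* = sqrt(14166927.1218) = 3763.8979

3763.8979 $/yr


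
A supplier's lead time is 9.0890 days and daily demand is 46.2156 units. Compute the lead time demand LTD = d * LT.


LTD = 46.2156 * 9.0890 = 420.0536

420.0536 units


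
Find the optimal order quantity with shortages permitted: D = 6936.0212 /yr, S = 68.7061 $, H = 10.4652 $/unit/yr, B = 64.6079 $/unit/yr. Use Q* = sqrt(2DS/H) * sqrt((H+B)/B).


sqrt(2DS/H) = 301.7825
sqrt((H+B)/B) = 1.0780
Q* = 301.7825 * 1.0780 = 325.3070

325.3070 units


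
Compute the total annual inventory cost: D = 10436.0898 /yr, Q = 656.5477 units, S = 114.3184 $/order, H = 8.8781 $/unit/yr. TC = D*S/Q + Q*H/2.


Ordering cost = D*S/Q = 1817.1370
Holding cost = Q*H/2 = 2914.4481
TC = 1817.1370 + 2914.4481 = 4731.5850

4731.5850 $/yr


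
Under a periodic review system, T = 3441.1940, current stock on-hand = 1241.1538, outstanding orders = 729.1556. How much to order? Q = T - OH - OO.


Inventory position = OH + OO = 1241.1538 + 729.1556 = 1970.3094
Q = 3441.1940 - 1970.3094 = 1470.8846

1470.8846 units


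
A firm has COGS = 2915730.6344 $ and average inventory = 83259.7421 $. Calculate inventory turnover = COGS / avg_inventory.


Turnover = 2915730.6344 / 83259.7421 = 35.0197

35.0197


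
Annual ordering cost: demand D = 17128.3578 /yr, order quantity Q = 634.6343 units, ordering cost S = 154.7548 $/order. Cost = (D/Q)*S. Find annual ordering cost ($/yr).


Number of orders = D/Q = 26.9893
Cost = 26.9893 * 154.7548 = 4176.7292

4176.7292 $/yr


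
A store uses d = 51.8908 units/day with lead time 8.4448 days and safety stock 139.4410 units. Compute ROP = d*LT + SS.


d*LT = 51.8908 * 8.4448 = 438.2074
ROP = 438.2074 + 139.4410 = 577.6484

577.6484 units


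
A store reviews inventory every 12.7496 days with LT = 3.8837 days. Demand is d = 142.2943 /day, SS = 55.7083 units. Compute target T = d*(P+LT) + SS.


P + LT = 16.6333
d*(P+LT) = 142.2943 * 16.6333 = 2366.8238
T = 2366.8238 + 55.7083 = 2422.5321

2422.5321 units


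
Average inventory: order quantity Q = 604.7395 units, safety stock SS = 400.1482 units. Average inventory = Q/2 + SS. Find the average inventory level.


Q/2 = 302.3698
Avg = 302.3698 + 400.1482 = 702.5179

702.5179 units


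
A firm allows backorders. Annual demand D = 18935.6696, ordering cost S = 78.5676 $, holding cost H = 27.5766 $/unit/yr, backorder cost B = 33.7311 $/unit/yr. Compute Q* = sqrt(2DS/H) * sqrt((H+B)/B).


sqrt(2DS/H) = 328.4783
sqrt((H+B)/B) = 1.3482
Q* = 328.4783 * 1.3482 = 442.8422

442.8422 units


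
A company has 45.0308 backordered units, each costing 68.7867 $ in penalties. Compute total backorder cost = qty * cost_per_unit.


Total = 45.0308 * 68.7867 = 3097.5201

3097.5201 $


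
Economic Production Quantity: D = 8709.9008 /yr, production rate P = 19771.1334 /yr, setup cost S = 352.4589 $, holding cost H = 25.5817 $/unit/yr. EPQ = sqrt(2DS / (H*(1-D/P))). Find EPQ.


1 - D/P = 1 - 0.4405 = 0.5595
H*(1-D/P) = 14.3120
2DS = 6139764.1102
EPQ = sqrt(428993.1185) = 654.9757

654.9757 units


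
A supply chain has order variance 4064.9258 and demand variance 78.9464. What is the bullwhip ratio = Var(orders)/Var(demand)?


BW = 4064.9258 / 78.9464 = 51.4897

51.4897


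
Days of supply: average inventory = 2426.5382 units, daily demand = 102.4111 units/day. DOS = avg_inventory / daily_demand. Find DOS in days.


DOS = 2426.5382 / 102.4111 = 23.6941

23.6941 days


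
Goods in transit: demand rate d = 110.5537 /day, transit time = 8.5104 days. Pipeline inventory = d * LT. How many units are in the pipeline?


Pipeline = 110.5537 * 8.5104 = 940.8562

940.8562 units


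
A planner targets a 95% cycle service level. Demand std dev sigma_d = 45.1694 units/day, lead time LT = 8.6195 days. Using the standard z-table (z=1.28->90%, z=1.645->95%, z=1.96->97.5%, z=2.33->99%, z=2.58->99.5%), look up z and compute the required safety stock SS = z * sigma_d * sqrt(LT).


From the table, SL = 95% corresponds to z = 1.645
sqrt(LT) = sqrt(8.6195) = 2.9359
SS = 1.645 * 45.1694 * 2.9359 = 218.1480

218.1480 units


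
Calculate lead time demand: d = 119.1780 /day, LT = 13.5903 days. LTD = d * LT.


LTD = 119.1780 * 13.5903 = 1619.6648

1619.6648 units


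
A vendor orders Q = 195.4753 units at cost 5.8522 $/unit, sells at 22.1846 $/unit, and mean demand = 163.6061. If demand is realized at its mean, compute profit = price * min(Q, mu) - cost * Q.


Sales at mu = min(195.4753, 163.6061) = 163.6061
Revenue = 22.1846 * 163.6061 = 3629.5359
Total cost = 5.8522 * 195.4753 = 1143.9606
Profit = 3629.5359 - 1143.9606 = 2485.5753

2485.5753 $


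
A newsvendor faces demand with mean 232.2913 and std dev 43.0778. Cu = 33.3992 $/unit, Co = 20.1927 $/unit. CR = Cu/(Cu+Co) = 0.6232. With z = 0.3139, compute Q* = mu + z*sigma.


CR = Cu/(Cu+Co) = 33.3992/(33.3992+20.1927) = 0.6232
z = 0.3139
Q* = 232.2913 + 0.3139 * 43.0778 = 245.8134

245.8134 units


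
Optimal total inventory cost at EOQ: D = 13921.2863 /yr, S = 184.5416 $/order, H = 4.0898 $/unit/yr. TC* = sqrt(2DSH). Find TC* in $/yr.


2*D*S*H = 21013854.1209
TC* = sqrt(21013854.1209) = 4584.0871

4584.0871 $/yr


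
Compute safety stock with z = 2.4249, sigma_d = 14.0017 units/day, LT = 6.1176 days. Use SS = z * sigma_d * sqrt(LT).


sqrt(LT) = sqrt(6.1176) = 2.4734
SS = 2.4249 * 14.0017 * 2.4734 = 83.9779

83.9779 units


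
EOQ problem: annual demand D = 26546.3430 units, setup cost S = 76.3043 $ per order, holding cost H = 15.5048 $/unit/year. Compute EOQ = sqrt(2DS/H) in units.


2*D*S = 2 * 26546.3430 * 76.3043 = 4051200.2403
2*D*S/H = 261286.8428
EOQ = sqrt(261286.8428) = 511.1622

511.1622 units


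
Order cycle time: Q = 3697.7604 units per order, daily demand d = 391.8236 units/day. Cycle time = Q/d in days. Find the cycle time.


Cycle = 3697.7604 / 391.8236 = 9.4373

9.4373 days


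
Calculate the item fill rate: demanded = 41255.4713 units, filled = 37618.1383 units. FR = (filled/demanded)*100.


FR = 37618.1383 / 41255.4713 * 100 = 91.1834

91.1834%


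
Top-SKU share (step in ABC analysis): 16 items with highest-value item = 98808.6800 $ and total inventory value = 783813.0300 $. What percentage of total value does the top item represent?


Top item = 98808.6800
Total = 783813.0300
Percentage = 98808.6800 / 783813.0300 * 100 = 12.6062

12.6062%


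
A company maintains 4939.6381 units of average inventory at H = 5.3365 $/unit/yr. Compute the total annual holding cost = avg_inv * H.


Cost = 4939.6381 * 5.3365 = 26360.3787

26360.3787 $/yr


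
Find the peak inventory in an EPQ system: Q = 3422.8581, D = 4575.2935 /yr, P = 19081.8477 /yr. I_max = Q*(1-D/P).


D/P = 0.2398
1 - D/P = 0.7602
I_max = 3422.8581 * 0.7602 = 2602.1524

2602.1524 units


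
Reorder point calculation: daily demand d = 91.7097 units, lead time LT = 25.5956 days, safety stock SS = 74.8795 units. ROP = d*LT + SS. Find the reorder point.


d*LT = 91.7097 * 25.5956 = 2347.3648
ROP = 2347.3648 + 74.8795 = 2422.2443

2422.2443 units
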